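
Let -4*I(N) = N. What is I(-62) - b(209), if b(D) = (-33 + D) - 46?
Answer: -229/2 ≈ -114.50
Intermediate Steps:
I(N) = -N/4
b(D) = -79 + D
I(-62) - b(209) = -1/4*(-62) - (-79 + 209) = 31/2 - 1*130 = 31/2 - 130 = -229/2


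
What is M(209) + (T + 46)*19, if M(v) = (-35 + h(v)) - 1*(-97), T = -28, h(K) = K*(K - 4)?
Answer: 43249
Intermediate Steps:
h(K) = K*(-4 + K)
M(v) = 62 + v*(-4 + v) (M(v) = (-35 + v*(-4 + v)) - 1*(-97) = (-35 + v*(-4 + v)) + 97 = 62 + v*(-4 + v))
M(209) + (T + 46)*19 = (62 + 209*(-4 + 209)) + (-28 + 46)*19 = (62 + 209*205) + 18*19 = (62 + 42845) + 342 = 42907 + 342 = 43249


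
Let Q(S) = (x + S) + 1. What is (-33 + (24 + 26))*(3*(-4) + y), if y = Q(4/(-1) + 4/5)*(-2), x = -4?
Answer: 34/5 ≈ 6.8000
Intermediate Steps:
Q(S) = -3 + S (Q(S) = (-4 + S) + 1 = -3 + S)
y = 62/5 (y = (-3 + (4/(-1) + 4/5))*(-2) = (-3 + (4*(-1) + 4*(⅕)))*(-2) = (-3 + (-4 + ⅘))*(-2) = (-3 - 16/5)*(-2) = -31/5*(-2) = 62/5 ≈ 12.400)
(-33 + (24 + 26))*(3*(-4) + y) = (-33 + (24 + 26))*(3*(-4) + 62/5) = (-33 + 50)*(-12 + 62/5) = 17*(⅖) = 34/5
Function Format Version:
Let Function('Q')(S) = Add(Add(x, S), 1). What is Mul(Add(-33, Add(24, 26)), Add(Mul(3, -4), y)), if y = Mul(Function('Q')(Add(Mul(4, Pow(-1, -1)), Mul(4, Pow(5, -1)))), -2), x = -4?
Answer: Rational(34, 5) ≈ 6.8000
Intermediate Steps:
Function('Q')(S) = Add(-3, S) (Function('Q')(S) = Add(Add(-4, S), 1) = Add(-3, S))
y = Rational(62, 5) (y = Mul(Add(-3, Add(Mul(4, Pow(-1, -1)), Mul(4, Pow(5, -1)))), -2) = Mul(Add(-3, Add(Mul(4, -1), Mul(4, Rational(1, 5)))), -2) = Mul(Add(-3, Add(-4, Rational(4, 5))), -2) = Mul(Add(-3, Rational(-16, 5)), -2) = Mul(Rational(-31, 5), -2) = Rational(62, 5) ≈ 12.400)
Mul(Add(-33, Add(24, 26)), Add(Mul(3, -4), y)) = Mul(Add(-33, Add(24, 26)), Add(Mul(3, -4), Rational(62, 5))) = Mul(Add(-33, 50), Add(-12, Rational(62, 5))) = Mul(17, Rational(2, 5)) = Rational(34, 5)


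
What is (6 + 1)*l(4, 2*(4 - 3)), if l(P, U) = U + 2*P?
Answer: 70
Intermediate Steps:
(6 + 1)*l(4, 2*(4 - 3)) = (6 + 1)*(2*(4 - 3) + 2*4) = 7*(2*1 + 8) = 7*(2 + 8) = 7*10 = 70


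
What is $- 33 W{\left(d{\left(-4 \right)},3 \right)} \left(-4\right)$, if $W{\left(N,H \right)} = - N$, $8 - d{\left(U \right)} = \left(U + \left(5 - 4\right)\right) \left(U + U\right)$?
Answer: $2112$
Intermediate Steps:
$d{\left(U \right)} = 8 - 2 U \left(1 + U\right)$ ($d{\left(U \right)} = 8 - \left(U + \left(5 - 4\right)\right) \left(U + U\right) = 8 - \left(U + 1\right) 2 U = 8 - \left(1 + U\right) 2 U = 8 - 2 U \left(1 + U\right)$)
$- 33 W{\left(d{\left(-4 \right)},3 \right)} \left(-4\right) = - 33 \left(- (8 - -8 - 2 \left(-4\right)^{2})\right) \left(-4\right) = - 33 \left(- (8 + 8 - 32)\right) \left(-4\right) = - 33 \left(\left(-1\right) \left(-16\right)\right) \left(-4\right) = \left(-33\right) 16 \left(-4\right) = \left(-528\right) \left(-4\right) = 2112$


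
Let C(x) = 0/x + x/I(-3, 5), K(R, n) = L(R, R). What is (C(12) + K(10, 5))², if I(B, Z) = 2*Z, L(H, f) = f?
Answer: 3136/25 ≈ 125.44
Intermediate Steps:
K(R, n) = R
C(x) = x/10 (C(x) = 0/x + x/((2*5)) = 0 + x/10 = x/10)
(C(12) + K(10, 5))² = ((⅒)*12 + 10)² = (6/5 + 10)² = (56/5)² = 3136/25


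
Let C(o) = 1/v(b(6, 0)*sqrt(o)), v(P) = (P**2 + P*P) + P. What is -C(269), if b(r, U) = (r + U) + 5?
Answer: -2/130195 + sqrt(269)/385247005 ≈ -1.5319e-5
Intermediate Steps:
b(r, U) = 5 + U + r (b(r, U) = (U + r) + 5 = 5 + U + r)
v(P) = P + 2*P**2 (v(P) = (P**2 + P**2) + P = 2*P**2 + P = P + 2*P**2)
C(o) = 1/(11*sqrt(o)*(1 + 22*sqrt(o))) (C(o) = 1/(((5 + 0 + 6)*sqrt(o))*(1 + 2*((5 + 0 + 6)*sqrt(o)))) = 1/((11*sqrt(o))*(1 + 2*(11*sqrt(o)))) = 1/((11*sqrt(o))*(1 + 22*sqrt(o))) = 1/(11*sqrt(o)*(1 + 22*sqrt(o))))
-C(269) = -1/(11*(sqrt(269) + 22*269)) = -1/(11*(sqrt(269) + 5918)) = -1/(11*(5918 + sqrt(269)))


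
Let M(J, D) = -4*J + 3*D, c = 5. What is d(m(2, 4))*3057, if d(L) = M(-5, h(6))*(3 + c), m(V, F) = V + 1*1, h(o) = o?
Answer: 929328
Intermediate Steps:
m(V, F) = 1 + V (m(V, F) = V + 1 = 1 + V)
d(L) = 304 (d(L) = (-4*(-5) + 3*6)*(3 + 5) = (20 + 18)*8 = 38*8 = 304)
d(m(2, 4))*3057 = 304*3057 = 929328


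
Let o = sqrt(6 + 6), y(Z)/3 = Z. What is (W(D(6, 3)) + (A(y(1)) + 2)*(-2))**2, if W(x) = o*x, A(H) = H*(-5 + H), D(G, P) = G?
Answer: 496 + 192*sqrt(3) ≈ 828.55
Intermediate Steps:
y(Z) = 3*Z
o = 2*sqrt(3) (o = sqrt(12) = 2*sqrt(3) ≈ 3.4641)
W(x) = 2*x*sqrt(3) (W(x) = (2*sqrt(3))*x = 2*x*sqrt(3))
(W(D(6, 3)) + (A(y(1)) + 2)*(-2))**2 = (2*6*sqrt(3) + ((3*1)*(-5 + 3*1) + 2)*(-2))**2 = (12*sqrt(3) + (3*(-5 + 3) + 2)*(-2))**2 = (12*sqrt(3) + (3*(-2) + 2)*(-2))**2 = (12*sqrt(3) + (-6 + 2)*(-2))**2 = (12*sqrt(3) - 4*(-2))**2 = (12*sqrt(3) + 8)**2 = (8 + 12*sqrt(3))**2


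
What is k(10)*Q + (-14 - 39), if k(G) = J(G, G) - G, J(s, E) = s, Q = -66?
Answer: -53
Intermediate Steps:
k(G) = 0 (k(G) = G - G = 0)
k(10)*Q + (-14 - 39) = 0*(-66) + (-14 - 39) = 0 - 53 = -53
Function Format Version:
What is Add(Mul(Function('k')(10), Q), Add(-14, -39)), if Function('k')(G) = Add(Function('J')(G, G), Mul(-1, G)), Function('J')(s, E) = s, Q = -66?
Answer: -53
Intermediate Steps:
Function('k')(G) = 0 (Function('k')(G) = Add(G, Mul(-1, G)) = 0)
Add(Mul(Function('k')(10), Q), Add(-14, -39)) = Add(Mul(0, -66), Add(-14, -39)) = Add(0, -53) = -53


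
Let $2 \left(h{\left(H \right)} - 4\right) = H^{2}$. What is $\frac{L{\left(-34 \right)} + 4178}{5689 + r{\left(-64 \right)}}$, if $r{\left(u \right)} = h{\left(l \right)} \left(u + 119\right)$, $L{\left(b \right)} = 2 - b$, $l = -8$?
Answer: $\frac{4214}{7669} \approx 0.54949$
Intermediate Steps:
$h{\left(H \right)} = 4 + \frac{H^{2}}{2}$
$r{\left(u \right)} = 4284 + 36 u$ ($r{\left(u \right)} = \left(4 + \frac{\left(-8\right)^{2}}{2}\right) \left(u + 119\right) = \left(4 + \frac{1}{2} \cdot 64\right) \left(119 + u\right) = \left(4 + 32\right) \left(119 + u\right) = 36 \left(119 + u\right) = 4284 + 36 u$)
$\frac{L{\left(-34 \right)} + 4178}{5689 + r{\left(-64 \right)}} = \frac{\left(2 - -34\right) + 4178}{5689 + \left(4284 + 36 \left(-64\right)\right)} = \frac{\left(2 + 34\right) + 4178}{5689 + \left(4284 - 2304\right)} = \frac{36 + 4178}{5689 + 1980} = \frac{4214}{7669}$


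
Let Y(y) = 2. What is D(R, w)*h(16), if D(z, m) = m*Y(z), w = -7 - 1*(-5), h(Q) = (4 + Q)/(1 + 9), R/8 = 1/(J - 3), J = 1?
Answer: -8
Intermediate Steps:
R = -4 (R = 8/(1 - 3) = 8/(-2) = 8*(-½) = -4)
h(Q) = ⅖ + Q/10 (h(Q) = (4 + Q)/10 = (4 + Q)*(⅒) = ⅖ + Q/10)
w = -2 (w = -7 + 5 = -2)
D(z, m) = 2*m (D(z, m) = m*2 = 2*m)
D(R, w)*h(16) = (2*(-2))*(⅖ + (⅒)*16) = -4*(⅖ + 8/5) = -4*2 = -8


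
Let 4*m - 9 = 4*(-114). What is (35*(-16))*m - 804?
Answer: 61776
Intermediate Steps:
m = -447/4 (m = 9/4 + (4*(-114))/4 = 9/4 + (¼)*(-456) = 9/4 - 114 = -447/4 ≈ -111.75)
(35*(-16))*m - 804 = (35*(-16))*(-447/4) - 804 = -560*(-447/4) - 804 = 62580 - 804 = 61776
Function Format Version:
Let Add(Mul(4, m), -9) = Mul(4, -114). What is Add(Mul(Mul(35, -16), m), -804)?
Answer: 61776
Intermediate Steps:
m = Rational(-447, 4) (m = Add(Rational(9, 4), Mul(Rational(1, 4), Mul(4, -114))) = Add(Rational(9, 4), Mul(Rational(1, 4), -456)) = Add(Rational(9, 4), -114) = Rational(-447, 4) ≈ -111.75)
Add(Mul(Mul(35, -16), m), -804) = Add(Mul(Mul(35, -16), Rational(-447, 4)), -804) = Add(Mul(-560, Rational(-447, 4)), -804) = Add(62580, -804) = 61776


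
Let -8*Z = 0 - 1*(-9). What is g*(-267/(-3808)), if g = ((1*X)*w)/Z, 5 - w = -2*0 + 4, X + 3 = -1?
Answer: 89/357 ≈ 0.24930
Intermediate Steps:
X = -4 (X = -3 - 1 = -4)
w = 1 (w = 5 - (-2*0 + 4) = 5 - (0 + 4) = 5 - 1*4 = 5 - 4 = 1)
Z = -9/8 (Z = -(0 - 1*(-9))/8 = -(0 + 9)/8 = -⅛*9 = -9/8 ≈ -1.1250)
g = 32/9 (g = ((1*(-4))*1)/(-9/8) = -4*1*(-8/9) = -4*(-8/9) = 32/9 ≈ 3.5556)
g*(-267/(-3808)) = 32*(-267/(-3808))/9 = 32*(-267*(-1/3808))/9 = (32/9)*(267/3808) = 89/357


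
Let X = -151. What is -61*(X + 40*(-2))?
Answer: 14091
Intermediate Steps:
-61*(X + 40*(-2)) = -61*(-151 + 40*(-2)) = -61*(-151 - 80) = -61*(-231) = 14091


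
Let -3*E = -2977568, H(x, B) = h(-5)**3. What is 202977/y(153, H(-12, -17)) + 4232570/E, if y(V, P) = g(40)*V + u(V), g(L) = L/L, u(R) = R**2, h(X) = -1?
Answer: 2281720361/177165296 ≈ 12.879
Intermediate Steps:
H(x, B) = -1 (H(x, B) = (-1)**3 = -1)
E = 2977568/3 (E = -1/3*(-2977568) = 2977568/3 ≈ 9.9252e+5)
g(L) = 1
y(V, P) = V + V**2 (y(V, P) = 1*V + V**2 = V + V**2)
202977/y(153, H(-12, -17)) + 4232570/E = 202977/((153*(1 + 153))) + 4232570/(2977568/3) = 202977/((153*154)) + 4232570*(3/2977568) = 202977/23562 + 6348855/1488784 = 202977*(1/23562) + 6348855/1488784 = 22553/2618 + 6348855/1488784 = 2281720361/177165296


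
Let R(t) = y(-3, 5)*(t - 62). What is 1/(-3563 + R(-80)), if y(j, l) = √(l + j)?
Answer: -3563/12654641 + 142*√2/12654641 ≈ -0.00026569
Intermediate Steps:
y(j, l) = √(j + l)
R(t) = √2*(-62 + t) (R(t) = √(-3 + 5)*(t - 62) = √2*(-62 + t))
1/(-3563 + R(-80)) = 1/(-3563 + √2*(-62 - 80)) = 1/(-3563 + √2*(-142)) = 1/(-3563 - 142*√2)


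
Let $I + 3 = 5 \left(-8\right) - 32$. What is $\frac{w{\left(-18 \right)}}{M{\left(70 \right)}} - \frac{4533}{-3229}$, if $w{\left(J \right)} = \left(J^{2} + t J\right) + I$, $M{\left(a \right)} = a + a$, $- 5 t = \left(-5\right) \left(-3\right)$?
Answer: $\frac{1613007}{452060} \approx 3.5681$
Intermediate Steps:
$I = -75$ ($I = -3 + \left(5 \left(-8\right) - 32\right) = -3 - 72 = -75$)
$t = -3$ ($t = - \frac{\left(-5\right) \left(-3\right)}{5} = \left(- \frac{1}{5}\right) 15 = -3$)
$M{\left(a \right)} = 2 a$
$w{\left(J \right)} = -75 + J^{2} - 3 J$ ($w{\left(J \right)} = \left(J^{2} - 3 J\right) - 75 = -75 + J^{2} - 3 J$)
$\frac{w{\left(-18 \right)}}{M{\left(70 \right)}} - \frac{4533}{-3229} = \frac{-75 + \left(-18\right)^{2} - -54}{2 \cdot 70} - \frac{4533}{-3229} = \frac{-75 + 324 + 54}{140} - - \frac{4533}{3229} = 303 \cdot \frac{1}{140} + \frac{4533}{3229} = \frac{303}{140} + \frac{4533}{3229} = \frac{1613007}{452060}$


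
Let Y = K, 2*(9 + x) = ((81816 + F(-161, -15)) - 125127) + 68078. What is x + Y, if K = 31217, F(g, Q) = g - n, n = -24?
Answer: 43523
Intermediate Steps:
F(g, Q) = 24 + g (F(g, Q) = g - 1*(-24) = g + 24 = 24 + g)
x = 12306 (x = -9 + (((81816 + (24 - 161)) - 125127) + 68078)/2 = -9 + (((81816 - 137) - 125127) + 68078)/2 = -9 + ((81679 - 125127) + 68078)/2 = -9 + (-43448 + 68078)/2 = -9 + (½)*24630 = -9 + 12315 = 12306)
Y = 31217
x + Y = 12306 + 31217 = 43523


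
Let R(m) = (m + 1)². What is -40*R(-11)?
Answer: -4000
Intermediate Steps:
R(m) = (1 + m)²
-40*R(-11) = -40*(1 - 11)² = -40*(-10)² = -40*100 = -4000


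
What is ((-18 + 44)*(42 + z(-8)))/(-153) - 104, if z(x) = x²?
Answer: -18668/153 ≈ -122.01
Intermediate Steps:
((-18 + 44)*(42 + z(-8)))/(-153) - 104 = ((-18 + 44)*(42 + (-8)²))/(-153) - 104 = -26*(42 + 64)/153 - 104 = -26*106/153 - 104 = -1/153*2756 - 104 = -2756/153 - 104 = -18668/153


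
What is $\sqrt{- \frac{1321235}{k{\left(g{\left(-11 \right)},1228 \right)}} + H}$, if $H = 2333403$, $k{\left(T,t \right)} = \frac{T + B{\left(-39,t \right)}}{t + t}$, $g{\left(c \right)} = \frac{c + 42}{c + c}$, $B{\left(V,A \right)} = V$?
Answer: $\frac{\sqrt{65308931295643}}{889} \approx 9090.4$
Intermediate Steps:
$g{\left(c \right)} = \frac{42 + c}{2 c}$
$k{\left(T,t \right)} = \frac{-39 + T}{2 t}$ ($k{\left(T,t \right)} = \frac{T - 39}{t + t} = \frac{-39 + T}{2 t}$)
$\sqrt{- \frac{1321235}{k{\left(g{\left(-11 \right)},1228 \right)}} + H} = \sqrt{- \frac{1321235}{\frac{1}{2} \cdot \frac{1}{1228} \left(-39 + \frac{42 - 11}{2 \left(-11\right)}\right)} + 2333403} = \sqrt{- \frac{1321235}{\frac{1}{2} \cdot \frac{1}{1228} \left(-39 + \frac{1}{2} \left(- \frac{1}{11}\right) 31\right)} + 2333403} = \sqrt{- \frac{1321235}{\frac{1}{2} \cdot \frac{1}{1228} \left(-39 - \frac{31}{22}\right)} + 2333403} = \sqrt{- \frac{1321235}{\frac{1}{2} \cdot \frac{1}{1228} \left(- \frac{889}{22}\right)} + 2333403} = \sqrt{- \frac{1321235}{- \frac{889}{54032}} + 2333403} = \sqrt{\left(-1321235\right) \left(- \frac{54032}{889}\right) + 2333403} = \sqrt{\frac{71388969520}{889} + 2333403} = \sqrt{\frac{73463364787}{889}} = \frac{\sqrt{65308931295643}}{889}$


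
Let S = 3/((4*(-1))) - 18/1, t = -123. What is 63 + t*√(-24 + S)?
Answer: 63 - 369*I*√19/2 ≈ 63.0 - 804.22*I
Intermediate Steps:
S = -75/4 (S = 3/(-4) - 18*1 = 3*(-¼) - 18 = -¾ - 18 = -75/4 ≈ -18.750)
63 + t*√(-24 + S) = 63 - 123*√(-24 - 75/4) = 63 - 369*I*√19/2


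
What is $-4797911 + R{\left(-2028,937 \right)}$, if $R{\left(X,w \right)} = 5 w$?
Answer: $-4793226$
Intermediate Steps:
$-4797911 + R{\left(-2028,937 \right)} = -4797911 + 5 \cdot 937 = -4797911 + 4685 = -4793226$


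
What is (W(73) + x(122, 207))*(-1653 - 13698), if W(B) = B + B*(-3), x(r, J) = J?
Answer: -936411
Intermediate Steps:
W(B) = -2*B (W(B) = B - 3*B = -2*B)
(W(73) + x(122, 207))*(-1653 - 13698) = (-2*73 + 207)*(-1653 - 13698) = (-146 + 207)*(-15351) = 61*(-15351) = -936411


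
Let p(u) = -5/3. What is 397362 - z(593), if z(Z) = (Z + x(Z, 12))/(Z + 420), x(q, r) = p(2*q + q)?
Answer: 1207581344/3039 ≈ 3.9736e+5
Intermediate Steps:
p(u) = -5/3 (p(u) = -5*⅓ = -5/3)
x(q, r) = -5/3
z(Z) = (-5/3 + Z)/(420 + Z) (z(Z) = (Z - 5/3)/(Z + 420) = (-5/3 + Z)/(420 + Z))
397362 - z(593) = 397362 - (-5/3 + 593)/(420 + 593) = 397362 - 1774/(1013*3) = 397362 - 1*1774/3039 = 397362 - 1774/3039 = 1207581344/3039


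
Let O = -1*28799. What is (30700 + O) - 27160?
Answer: -25259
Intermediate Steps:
O = -28799
(30700 + O) - 27160 = (30700 - 28799) - 27160 = 1901 - 27160 = -25259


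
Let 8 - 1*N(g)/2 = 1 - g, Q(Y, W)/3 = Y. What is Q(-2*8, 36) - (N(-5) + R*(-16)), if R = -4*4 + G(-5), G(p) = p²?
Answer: 92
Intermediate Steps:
Q(Y, W) = 3*Y
R = 9 (R = -4*4 + (-5)² = -16 + 25 = 9)
N(g) = 14 + 2*g (N(g) = 16 - 2*(1 - g) = 16 + (-2 + 2*g) = 14 + 2*g)
Q(-2*8, 36) - (N(-5) + R*(-16)) = 3*(-2*8) - ((14 + 2*(-5)) + 9*(-16)) = 3*(-16) - ((14 - 10) - 144) = -48 - (4 - 144) = -48 - 1*(-140) = -48 + 140 = 92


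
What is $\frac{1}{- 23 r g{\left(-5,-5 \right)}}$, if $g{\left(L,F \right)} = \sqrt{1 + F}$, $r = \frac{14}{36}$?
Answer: $\frac{9 i}{161} \approx 0.055901 i$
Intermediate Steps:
$r = \frac{7}{18}$ ($r = 14 \cdot \frac{1}{36} = \frac{7}{18} \approx 0.38889$)
$\frac{1}{- 23 r g{\left(-5,-5 \right)}} = \frac{1}{\left(-23\right) \frac{7}{18} \sqrt{1 - 5}} = \frac{1}{\left(- \frac{161}{18}\right) \sqrt{-4}} = \frac{1}{\left(- \frac{161}{18}\right) 2 i} = \frac{1}{\left(- \frac{161}{9}\right) i} = \frac{9 i}{161}$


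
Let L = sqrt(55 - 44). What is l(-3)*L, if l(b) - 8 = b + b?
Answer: 2*sqrt(11) ≈ 6.6332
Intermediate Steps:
l(b) = 8 + 2*b (l(b) = 8 + (b + b) = 8 + 2*b)
L = sqrt(11) ≈ 3.3166
l(-3)*L = (8 + 2*(-3))*sqrt(11) = (8 - 6)*sqrt(11) = 2*sqrt(11)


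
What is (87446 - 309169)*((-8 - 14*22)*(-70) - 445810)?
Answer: 93941817870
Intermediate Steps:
(87446 - 309169)*((-8 - 14*22)*(-70) - 445810) = -221723*((-8 - 308)*(-70) - 445810) = -221723*(-316*(-70) - 445810) = -221723*(22120 - 445810) = -221723*(-423690) = 93941817870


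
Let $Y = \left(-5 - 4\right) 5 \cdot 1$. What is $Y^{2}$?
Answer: $2025$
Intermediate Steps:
$Y = -45$ ($Y = \left(-9\right) 5 \cdot 1 = \left(-45\right) 1 = -45$)
$Y^{2} = \left(-45\right)^{2} = 2025$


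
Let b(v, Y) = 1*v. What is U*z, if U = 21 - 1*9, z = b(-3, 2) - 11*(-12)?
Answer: 1548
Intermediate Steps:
b(v, Y) = v
z = 129 (z = -3 - 11*(-12) = -3 + 132 = 129)
U = 12 (U = 21 - 9 = 12)
U*z = 12*129 = 1548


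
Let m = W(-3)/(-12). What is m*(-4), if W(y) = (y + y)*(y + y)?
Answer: 12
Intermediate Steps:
W(y) = 4*y² (W(y) = (2*y)*(2*y) = 4*y²)
m = -3 (m = (4*(-3)²)/(-12) = (4*9)*(-1/12) = 36*(-1/12) = -3)
m*(-4) = -3*(-4) = 12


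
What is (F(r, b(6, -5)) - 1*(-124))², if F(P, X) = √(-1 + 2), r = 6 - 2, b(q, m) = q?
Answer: 15625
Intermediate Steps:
r = 4
F(P, X) = 1 (F(P, X) = √1 = 1)
(F(r, b(6, -5)) - 1*(-124))² = (1 - 1*(-124))² = (1 + 124)² = 125² = 15625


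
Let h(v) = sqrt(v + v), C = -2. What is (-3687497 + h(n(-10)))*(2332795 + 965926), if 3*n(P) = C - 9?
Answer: -12164023791337 + 3298721*I*sqrt(66)/3 ≈ -1.2164e+13 + 8.933e+6*I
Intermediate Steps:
n(P) = -11/3 (n(P) = (-2 - 9)/3 = (1/3)*(-11) = -11/3)
h(v) = sqrt(2)*sqrt(v) (h(v) = sqrt(2*v) = sqrt(2)*sqrt(v))
(-3687497 + h(n(-10)))*(2332795 + 965926) = (-3687497 + sqrt(2)*sqrt(-11/3))*(2332795 + 965926) = (-3687497 + sqrt(2)*(I*sqrt(33)/3))*3298721 = (-3687497 + I*sqrt(66)/3)*3298721 = -12164023791337 + 3298721*I*sqrt(66)/3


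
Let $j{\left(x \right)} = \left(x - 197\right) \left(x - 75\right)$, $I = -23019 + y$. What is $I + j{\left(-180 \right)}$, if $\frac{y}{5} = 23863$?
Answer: $192431$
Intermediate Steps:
$y = 119315$ ($y = 5 \cdot 23863 = 119315$)
$I = 96296$ ($I = -23019 + 119315 = 96296$)
$j{\left(x \right)} = \left(-197 + x\right) \left(-75 + x\right)$
$I + j{\left(-180 \right)} = 96296 + \left(14775 + \left(-180\right)^{2} - -48960\right) = 96296 + \left(14775 + 32400 + 48960\right) = 96296 + 96135 = 192431$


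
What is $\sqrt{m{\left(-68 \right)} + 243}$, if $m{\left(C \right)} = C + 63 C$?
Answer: $i \sqrt{4109} \approx 64.101 i$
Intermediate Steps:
$m{\left(C \right)} = 64 C$
$\sqrt{m{\left(-68 \right)} + 243} = \sqrt{64 \left(-68\right) + 243} = \sqrt{-4352 + 243} = \sqrt{-4109} = i \sqrt{4109}$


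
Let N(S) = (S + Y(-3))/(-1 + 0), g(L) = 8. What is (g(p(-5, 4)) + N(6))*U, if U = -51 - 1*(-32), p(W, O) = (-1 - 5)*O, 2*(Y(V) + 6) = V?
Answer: -361/2 ≈ -180.50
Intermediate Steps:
Y(V) = -6 + V/2
p(W, O) = -6*O
N(S) = 15/2 - S (N(S) = (S + (-6 + (1/2)*(-3)))/(-1 + 0) = (S + (-6 - 3/2))/(-1) = (S - 15/2)*(-1) = (-15/2 + S)*(-1) = 15/2 - S)
U = -19 (U = -51 + 32 = -19)
(g(p(-5, 4)) + N(6))*U = (8 + (15/2 - 1*6))*(-19) = (8 + (15/2 - 6))*(-19) = (8 + 3/2)*(-19) = (19/2)*(-19) = -361/2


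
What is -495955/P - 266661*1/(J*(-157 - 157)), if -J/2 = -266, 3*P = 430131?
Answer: -44615236643/23950841096 ≈ -1.8628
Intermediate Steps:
P = 143377 (P = (1/3)*430131 = 143377)
J = 532 (J = -2*(-266) = 532)
-495955/P - 266661*1/(J*(-157 - 157)) = -495955/143377 - 266661*1/(532*(-157 - 157)) = -495955*1/143377 - 266661/(532*(-314)) = -495955/143377 - 266661/(-167048) = -495955/143377 - 266661*(-1/167048) = -495955/143377 + 266661/167048 = -44615236643/23950841096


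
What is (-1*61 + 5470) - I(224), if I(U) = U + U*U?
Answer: -44991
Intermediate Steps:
I(U) = U + U²
(-1*61 + 5470) - I(224) = (-1*61 + 5470) - 224*(1 + 224) = (-61 + 5470) - 224*225 = 5409 - 1*50400 = 5409 - 50400 = -44991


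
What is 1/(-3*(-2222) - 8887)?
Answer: -1/2221 ≈ -0.00045025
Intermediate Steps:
1/(-3*(-2222) - 8887) = 1/(6666 - 8887) = 1/(-2221) = -1/2221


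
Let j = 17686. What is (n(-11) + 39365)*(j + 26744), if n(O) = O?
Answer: 1748498220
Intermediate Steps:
(n(-11) + 39365)*(j + 26744) = (-11 + 39365)*(17686 + 26744) = 39354*44430 = 1748498220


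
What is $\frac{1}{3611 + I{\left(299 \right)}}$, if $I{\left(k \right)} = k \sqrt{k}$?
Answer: $- \frac{157}{595286} + \frac{13 \sqrt{299}}{595286} \approx 0.00011388$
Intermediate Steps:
$I{\left(k \right)} = k^{\frac{3}{2}}$
$\frac{1}{3611 + I{\left(299 \right)}} = \frac{1}{3611 + 299^{\frac{3}{2}}} = \frac{1}{3611 + 299 \sqrt{299}}$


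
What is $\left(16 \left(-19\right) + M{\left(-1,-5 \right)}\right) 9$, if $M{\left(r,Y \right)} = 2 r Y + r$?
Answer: $-2655$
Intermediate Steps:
$M{\left(r,Y \right)} = r + 2 Y r$ ($M{\left(r,Y \right)} = 2 Y r + r = r + 2 Y r$)
$\left(16 \left(-19\right) + M{\left(-1,-5 \right)}\right) 9 = \left(16 \left(-19\right) - \left(1 + 2 \left(-5\right)\right)\right) 9 = \left(-304 - \left(1 - 10\right)\right) 9 = \left(-304 - -9\right) 9 = \left(-304 + 9\right) 9 = \left(-295\right) 9 = -2655$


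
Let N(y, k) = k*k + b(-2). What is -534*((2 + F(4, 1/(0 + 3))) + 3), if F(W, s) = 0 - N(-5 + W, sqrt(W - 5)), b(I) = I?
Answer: -4272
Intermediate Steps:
N(y, k) = -2 + k**2 (N(y, k) = k*k - 2 = k**2 - 2 = -2 + k**2)
F(W, s) = 7 - W (F(W, s) = 0 - (-2 + (sqrt(W - 5))**2) = 0 - (-2 + (sqrt(-5 + W))**2) = 0 - (-2 + (-5 + W)) = 0 - (-7 + W) = 0 + (7 - W) = 7 - W)
-534*((2 + F(4, 1/(0 + 3))) + 3) = -534*((2 + (7 - 1*4)) + 3) = -534*((2 + (7 - 4)) + 3) = -534*((2 + 3) + 3) = -534*(5 + 3) = -534*8 = -4272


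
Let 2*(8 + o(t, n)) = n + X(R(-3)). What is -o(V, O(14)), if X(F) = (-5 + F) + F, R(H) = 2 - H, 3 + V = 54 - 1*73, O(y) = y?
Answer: -3/2 ≈ -1.5000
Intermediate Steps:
V = -22 (V = -3 + (54 - 1*73) = -3 + (54 - 73) = -3 - 19 = -22)
X(F) = -5 + 2*F
o(t, n) = -11/2 + n/2 (o(t, n) = -8 + (n + (-5 + 2*(2 - 1*(-3))))/2 = -8 + (n + (-5 + 2*(2 + 3)))/2 = -8 + (n + (-5 + 2*5))/2 = -8 + (n + (-5 + 10))/2 = -8 + (n + 5)/2 = -8 + (5 + n)/2 = -8 + (5/2 + n/2) = -11/2 + n/2)
-o(V, O(14)) = -(-11/2 + (1/2)*14) = -(-11/2 + 7) = -1*3/2 = -3/2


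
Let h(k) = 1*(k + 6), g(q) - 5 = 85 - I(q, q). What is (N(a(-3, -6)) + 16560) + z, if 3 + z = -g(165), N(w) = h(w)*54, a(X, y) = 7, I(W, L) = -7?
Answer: 17162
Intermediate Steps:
g(q) = 97 (g(q) = 5 + (85 - 1*(-7)) = 5 + (85 + 7) = 5 + 92 = 97)
h(k) = 6 + k (h(k) = 1*(6 + k) = 6 + k)
N(w) = 324 + 54*w (N(w) = (6 + w)*54 = 324 + 54*w)
z = -100 (z = -3 - 1*97 = -3 - 97 = -100)
(N(a(-3, -6)) + 16560) + z = ((324 + 54*7) + 16560) - 100 = ((324 + 378) + 16560) - 100 = (702 + 16560) - 100 = 17262 - 100 = 17162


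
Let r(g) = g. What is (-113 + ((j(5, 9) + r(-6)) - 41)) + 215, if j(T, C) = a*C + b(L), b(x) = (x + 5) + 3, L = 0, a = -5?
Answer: 18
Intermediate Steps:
b(x) = 8 + x (b(x) = (5 + x) + 3 = 8 + x)
j(T, C) = 8 - 5*C (j(T, C) = -5*C + (8 + 0) = -5*C + 8 = 8 - 5*C)
(-113 + ((j(5, 9) + r(-6)) - 41)) + 215 = (-113 + (((8 - 5*9) - 6) - 41)) + 215 = (-113 + (((8 - 45) - 6) - 41)) + 215 = (-113 + ((-37 - 6) - 41)) + 215 = (-113 + (-43 - 41)) + 215 = (-113 - 84) + 215 = -197 + 215 = 18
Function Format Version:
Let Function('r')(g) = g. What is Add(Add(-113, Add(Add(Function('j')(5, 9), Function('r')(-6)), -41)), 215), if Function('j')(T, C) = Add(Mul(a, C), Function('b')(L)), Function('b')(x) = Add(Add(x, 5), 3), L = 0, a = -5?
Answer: 18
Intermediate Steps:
Function('b')(x) = Add(8, x) (Function('b')(x) = Add(Add(5, x), 3) = Add(8, x))
Function('j')(T, C) = Add(8, Mul(-5, C)) (Function('j')(T, C) = Add(Mul(-5, C), Add(8, 0)) = Add(Mul(-5, C), 8) = Add(8, Mul(-5, C)))
Add(Add(-113, Add(Add(Function('j')(5, 9), Function('r')(-6)), -41)), 215) = Add(Add(-113, Add(Add(Add(8, Mul(-5, 9)), -6), -41)), 215) = Add(Add(-113, Add(Add(Add(8, -45), -6), -41)), 215) = Add(Add(-113, Add(Add(-37, -6), -41)), 215) = Add(Add(-113, Add(-43, -41)), 215) = Add(Add(-113, -84), 215) = Add(-197, 215) = 18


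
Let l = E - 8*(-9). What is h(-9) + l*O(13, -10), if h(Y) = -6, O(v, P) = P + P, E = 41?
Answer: -2266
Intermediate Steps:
O(v, P) = 2*P
l = 113 (l = 41 - 8*(-9) = 41 + 72 = 113)
h(-9) + l*O(13, -10) = -6 + 113*(2*(-10)) = -6 + 113*(-20) = -6 - 2260 = -2266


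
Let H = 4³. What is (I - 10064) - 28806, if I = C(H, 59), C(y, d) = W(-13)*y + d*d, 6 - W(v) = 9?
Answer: -35581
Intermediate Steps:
W(v) = -3 (W(v) = 6 - 1*9 = 6 - 9 = -3)
H = 64
C(y, d) = d² - 3*y (C(y, d) = -3*y + d*d = -3*y + d² = d² - 3*y)
I = 3289 (I = 59² - 3*64 = 3481 - 192 = 3289)
(I - 10064) - 28806 = (3289 - 10064) - 28806 = -6775 - 28806 = -35581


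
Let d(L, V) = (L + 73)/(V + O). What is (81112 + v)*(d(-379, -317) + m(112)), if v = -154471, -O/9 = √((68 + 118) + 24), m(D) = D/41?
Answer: -88875962370/311149 + 18366426*√210/7589 ≈ -2.5057e+5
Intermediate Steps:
m(D) = D/41 (m(D) = D*(1/41) = D/41)
O = -9*√210 (O = -9*√((68 + 118) + 24) = -9*√(186 + 24) = -9*√210 ≈ -130.42)
d(L, V) = (73 + L)/(V - 9*√210) (d(L, V) = (L + 73)/(V - 9*√210) = (73 + L)/(V - 9*√210))
(81112 + v)*(d(-379, -317) + m(112)) = (81112 - 154471)*((73 - 379)/(-317 - 9*√210) + (1/41)*112) = -73359*(-306/(-317 - 9*√210) + 112/41) = -73359*(112/41 - 306/(-317 - 9*√210)) = -8216208/41 + 22447854/(-317 - 9*√210)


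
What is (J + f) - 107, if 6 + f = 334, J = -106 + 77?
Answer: 192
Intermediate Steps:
J = -29
f = 328 (f = -6 + 334 = 328)
(J + f) - 107 = (-29 + 328) - 107 = 299 - 107 = 192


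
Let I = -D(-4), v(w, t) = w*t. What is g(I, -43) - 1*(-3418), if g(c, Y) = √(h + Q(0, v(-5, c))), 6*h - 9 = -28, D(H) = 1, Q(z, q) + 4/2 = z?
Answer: 3418 + I*√186/6 ≈ 3418.0 + 2.273*I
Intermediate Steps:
v(w, t) = t*w
Q(z, q) = -2 + z
h = -19/6 (h = 3/2 + (⅙)*(-28) = 3/2 - 14/3 = -19/6 ≈ -3.1667)
I = -1 (I = -1*1 = -1)
g(c, Y) = I*√186/6 (g(c, Y) = √(-19/6 + (-2 + 0)) = √(-19/6 - 2) = √(-31/6) = I*√186/6)
g(I, -43) - 1*(-3418) = I*√186/6 - 1*(-3418) = I*√186/6 + 3418 = 3418 + I*√186/6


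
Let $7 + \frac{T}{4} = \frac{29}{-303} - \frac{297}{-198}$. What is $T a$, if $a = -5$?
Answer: $\frac{33910}{303} \approx 111.91$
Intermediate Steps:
$T = - \frac{6782}{303}$ ($T = -28 + 4 \left(\frac{29}{-303} - \frac{297}{-198}\right) = -28 + 4 \left(29 \left(- \frac{1}{303}\right) - - \frac{3}{2}\right) = -28 + 4 \left(- \frac{29}{303} + \frac{3}{2}\right) = -28 + 4 \cdot \frac{851}{606} = -28 + \frac{1702}{303} = - \frac{6782}{303} \approx -22.383$)
$T a = \left(- \frac{6782}{303}\right) \left(-5\right) = \frac{33910}{303}$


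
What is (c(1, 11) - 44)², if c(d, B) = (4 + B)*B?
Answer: 14641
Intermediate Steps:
c(d, B) = B*(4 + B)
(c(1, 11) - 44)² = (11*(4 + 11) - 44)² = (11*15 - 44)² = (165 - 44)² = 121² = 14641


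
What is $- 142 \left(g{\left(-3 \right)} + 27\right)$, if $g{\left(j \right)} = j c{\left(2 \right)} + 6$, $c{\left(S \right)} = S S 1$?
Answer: $-2982$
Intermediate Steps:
$c{\left(S \right)} = S^{2}$ ($c{\left(S \right)} = S^{2} \cdot 1 = S^{2}$)
$g{\left(j \right)} = 6 + 4 j$ ($g{\left(j \right)} = j 2^{2} + 6 = j 4 + 6 = 4 j + 6 = 6 + 4 j$)
$- 142 \left(g{\left(-3 \right)} + 27\right) = - 142 \left(\left(6 + 4 \left(-3\right)\right) + 27\right) = - 142 \left(\left(6 - 12\right) + 27\right) = - 142 \left(-6 + 27\right) = \left(-142\right) 21 = -2982$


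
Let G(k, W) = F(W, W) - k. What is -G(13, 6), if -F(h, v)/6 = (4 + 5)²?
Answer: 499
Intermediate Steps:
F(h, v) = -486 (F(h, v) = -6*(4 + 5)² = -6*9² = -6*81 = -486)
G(k, W) = -486 - k
-G(13, 6) = -(-486 - 1*13) = -(-486 - 13) = -1*(-499) = 499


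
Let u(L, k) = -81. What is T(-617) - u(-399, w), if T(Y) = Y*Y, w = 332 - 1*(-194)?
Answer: 380770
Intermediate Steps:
w = 526 (w = 332 + 194 = 526)
T(Y) = Y**2
T(-617) - u(-399, w) = (-617)**2 - 1*(-81) = 380689 + 81 = 380770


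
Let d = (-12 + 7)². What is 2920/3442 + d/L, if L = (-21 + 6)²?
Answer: 14861/15489 ≈ 0.95946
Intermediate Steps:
d = 25 (d = (-5)² = 25)
L = 225 (L = (-15)² = 225)
2920/3442 + d/L = 2920/3442 + 25/225 = 2920*(1/3442) + 25*(1/225) = 1460/1721 + ⅑ = 14861/15489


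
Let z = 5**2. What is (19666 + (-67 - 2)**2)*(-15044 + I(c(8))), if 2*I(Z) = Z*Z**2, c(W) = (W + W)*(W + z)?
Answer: 1797434706964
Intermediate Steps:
z = 25
c(W) = 2*W*(25 + W) (c(W) = (W + W)*(W + 25) = (2*W)*(25 + W) = 2*W*(25 + W))
I(Z) = Z**3/2 (I(Z) = (Z*Z**2)/2 = Z**3/2)
(19666 + (-67 - 2)**2)*(-15044 + I(c(8))) = (19666 + (-67 - 2)**2)*(-15044 + (2*8*(25 + 8))**3/2) = (19666 + (-69)**2)*(-15044 + (2*8*33)**3/2) = (19666 + 4761)*(-15044 + (1/2)*528**3) = 24427*(-15044 + (1/2)*147197952) = 24427*(-15044 + 73598976) = 24427*73583932 = 1797434706964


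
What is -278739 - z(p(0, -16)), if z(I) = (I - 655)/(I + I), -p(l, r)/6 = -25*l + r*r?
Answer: -856288399/3072 ≈ -2.7874e+5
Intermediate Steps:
p(l, r) = -6*r² + 150*l (p(l, r) = -6*(-25*l + r*r) = -6*(-25*l + r²) = -6*(r² - 25*l) = -6*r² + 150*l)
z(I) = (-655 + I)/(2*I) (z(I) = (-655 + I)/((2*I)) = (-655 + I)*(1/(2*I)) = (-655 + I)/(2*I))
-278739 - z(p(0, -16)) = -278739 - (-655 + (-6*(-16)² + 150*0))/(2*(-6*(-16)² + 150*0)) = -278739 - (-655 + (-6*256 + 0))/(2*(-6*256 + 0)) = -278739 - (-655 + (-1536 + 0))/(2*(-1536 + 0)) = -278739 - (-655 - 1536)/(2*(-1536)) = -278739 - (-1)*(-2191)/(2*1536) = -278739 - 1*2191/3072 = -278739 - 2191/3072 = -856288399/3072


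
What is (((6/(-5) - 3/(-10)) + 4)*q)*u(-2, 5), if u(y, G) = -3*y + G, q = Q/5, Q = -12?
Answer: -2046/25 ≈ -81.840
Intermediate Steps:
q = -12/5 ≈ -2.4000
u(y, G) = G - 3*y
(((6/(-5) - 3/(-10)) + 4)*q)*u(-2, 5) = (((6/(-5) - 3/(-10)) + 4)*(-12/5))*(5 - 3*(-2)) = (((6*(-1/5) - 3*(-1/10)) + 4)*(-12/5))*(5 + 6) = (((-6/5 + 3/10) + 4)*(-12/5))*11 = ((-9/10 + 4)*(-12/5))*11 = ((31/10)*(-12/5))*11 = -186/25*11 = -2046/25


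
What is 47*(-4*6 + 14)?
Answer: -470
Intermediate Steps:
47*(-4*6 + 14) = 47*(-24 + 14) = 47*(-10) = -470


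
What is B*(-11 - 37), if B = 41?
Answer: -1968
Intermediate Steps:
B*(-11 - 37) = 41*(-11 - 37) = 41*(-48) = -1968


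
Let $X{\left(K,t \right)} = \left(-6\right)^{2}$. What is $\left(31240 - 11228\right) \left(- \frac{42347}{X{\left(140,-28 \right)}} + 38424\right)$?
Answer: $\frac{6708607751}{9} \approx 7.454 \cdot 10^{8}$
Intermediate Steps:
$X{\left(K,t \right)} = 36$
$\left(31240 - 11228\right) \left(- \frac{42347}{X{\left(140,-28 \right)}} + 38424\right) = \left(31240 - 11228\right) \left(- \frac{42347}{36} + 38424\right) = 20012 \left(\left(-42347\right) \frac{1}{36} + 38424\right) = 20012 \left(- \frac{42347}{36} + 38424\right) = 20012 \cdot \frac{1340917}{36} = \frac{6708607751}{9}$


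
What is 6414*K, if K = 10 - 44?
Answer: -218076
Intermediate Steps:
K = -34
6414*K = 6414*(-34) = -218076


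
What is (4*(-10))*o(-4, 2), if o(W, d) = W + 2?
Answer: 80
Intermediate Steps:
o(W, d) = 2 + W
(4*(-10))*o(-4, 2) = (4*(-10))*(2 - 4) = -40*(-2) = 80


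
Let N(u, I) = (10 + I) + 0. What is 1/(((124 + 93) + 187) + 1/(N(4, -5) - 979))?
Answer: 974/393495 ≈ 0.0024753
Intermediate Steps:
N(u, I) = 10 + I
1/(((124 + 93) + 187) + 1/(N(4, -5) - 979)) = 1/(((124 + 93) + 187) + 1/((10 - 5) - 979)) = 1/((217 + 187) + 1/(5 - 979)) = 1/(404 + 1/(-974)) = 1/(404 - 1/974) = 1/(393495/974) = 974/393495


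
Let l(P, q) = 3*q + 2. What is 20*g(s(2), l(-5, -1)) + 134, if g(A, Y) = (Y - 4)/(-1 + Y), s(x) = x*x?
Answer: 184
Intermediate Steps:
l(P, q) = 2 + 3*q
s(x) = x²
g(A, Y) = (-4 + Y)/(-1 + Y)
20*g(s(2), l(-5, -1)) + 134 = 20*((-4 + (2 + 3*(-1)))/(-1 + (2 + 3*(-1)))) + 134 = 20*((-4 + (2 - 3))/(-1 + (2 - 3))) + 134 = 20*((-4 - 1)/(-1 - 1)) + 134 = 20*(-5/(-2)) + 134 = 20*(-½*(-5)) + 134 = 20*(5/2) + 134 = 50 + 134 = 184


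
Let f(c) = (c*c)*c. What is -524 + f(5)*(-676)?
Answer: -85024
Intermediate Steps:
f(c) = c³ (f(c) = c²*c = c³)
-524 + f(5)*(-676) = -524 + 5³*(-676) = -524 + 125*(-676) = -524 - 84500 = -85024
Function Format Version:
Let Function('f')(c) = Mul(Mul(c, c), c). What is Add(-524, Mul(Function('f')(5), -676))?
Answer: -85024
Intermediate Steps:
Function('f')(c) = Pow(c, 3) (Function('f')(c) = Mul(Pow(c, 2), c) = Pow(c, 3))
Add(-524, Mul(Function('f')(5), -676)) = Add(-524, Mul(Pow(5, 3), -676)) = Add(-524, Mul(125, -676)) = Add(-524, -84500) = -85024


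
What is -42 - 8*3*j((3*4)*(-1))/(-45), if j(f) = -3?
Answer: -218/5 ≈ -43.600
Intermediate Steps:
-42 - 8*3*j((3*4)*(-1))/(-45) = -42 - 8*3*(-3)/(-45) = -42 - (-72)*(-1)/45 = -42 - 8*⅕ = -42 - 8/5 = -218/5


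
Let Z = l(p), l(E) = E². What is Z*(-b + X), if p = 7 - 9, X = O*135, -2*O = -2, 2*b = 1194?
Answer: -1848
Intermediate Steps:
b = 597 (b = (½)*1194 = 597)
O = 1 (O = -½*(-2) = 1)
X = 135 (X = 1*135 = 135)
p = -2
Z = 4 (Z = (-2)² = 4)
Z*(-b + X) = 4*(-1*597 + 135) = 4*(-597 + 135) = 4*(-462) = -1848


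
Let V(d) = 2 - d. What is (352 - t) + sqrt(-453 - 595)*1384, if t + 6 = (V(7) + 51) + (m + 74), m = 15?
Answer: 223 + 2768*I*sqrt(262) ≈ 223.0 + 44804.0*I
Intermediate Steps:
t = 129 (t = -6 + (((2 - 1*7) + 51) + (15 + 74)) = -6 + (((2 - 7) + 51) + 89) = -6 + ((-5 + 51) + 89) = -6 + (46 + 89) = -6 + 135 = 129)
(352 - t) + sqrt(-453 - 595)*1384 = (352 - 1*129) + sqrt(-453 - 595)*1384 = (352 - 129) + sqrt(-1048)*1384 = 223 + (2*I*sqrt(262))*1384 = 223 + 2768*I*sqrt(262)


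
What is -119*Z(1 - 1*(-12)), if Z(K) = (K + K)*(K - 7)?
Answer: -18564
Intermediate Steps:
Z(K) = 2*K*(-7 + K) (Z(K) = (2*K)*(-7 + K) = 2*K*(-7 + K))
-119*Z(1 - 1*(-12)) = -238*(1 - 1*(-12))*(-7 + (1 - 1*(-12))) = -238*(1 + 12)*(-7 + (1 + 12)) = -238*13*(-7 + 13) = -238*13*6 = -119*156 = -18564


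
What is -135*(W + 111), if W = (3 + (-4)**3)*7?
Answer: 42660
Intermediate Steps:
W = -427 (W = (3 - 64)*7 = -61*7 = -427)
-135*(W + 111) = -135*(-427 + 111) = -135*(-316) = 42660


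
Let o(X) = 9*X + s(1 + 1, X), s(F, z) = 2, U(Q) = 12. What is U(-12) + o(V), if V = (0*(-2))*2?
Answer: 14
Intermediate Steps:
V = 0 (V = 0*2 = 0)
o(X) = 2 + 9*X (o(X) = 9*X + 2 = 2 + 9*X)
U(-12) + o(V) = 12 + (2 + 9*0) = 12 + (2 + 0) = 12 + 2 = 14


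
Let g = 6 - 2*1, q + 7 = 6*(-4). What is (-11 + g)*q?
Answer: 217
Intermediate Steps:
q = -31 (q = -7 + 6*(-4) = -7 - 24 = -31)
g = 4 (g = 6 - 2 = 4)
(-11 + g)*q = (-11 + 4)*(-31) = -7*(-31) = 217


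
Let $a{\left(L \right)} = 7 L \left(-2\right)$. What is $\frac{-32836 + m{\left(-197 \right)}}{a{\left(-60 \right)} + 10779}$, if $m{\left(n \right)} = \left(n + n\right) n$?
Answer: $\frac{44782}{11619} \approx 3.8542$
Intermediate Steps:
$m{\left(n \right)} = 2 n^{2}$ ($m{\left(n \right)} = 2 n n = 2 n^{2}$)
$a{\left(L \right)} = - 14 L$
$\frac{-32836 + m{\left(-197 \right)}}{a{\left(-60 \right)} + 10779} = \frac{-32836 + 2 \left(-197\right)^{2}}{\left(-14\right) \left(-60\right) + 10779} = \frac{-32836 + 2 \cdot 38809}{840 + 10779} = \frac{-32836 + 77618}{11619} = 44782 \cdot \frac{1}{11619} = \frac{44782}{11619}$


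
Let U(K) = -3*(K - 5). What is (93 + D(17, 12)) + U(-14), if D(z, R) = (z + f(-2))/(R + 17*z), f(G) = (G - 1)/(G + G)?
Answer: 180671/1204 ≈ 150.06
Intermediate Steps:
f(G) = (-1 + G)/(2*G) (f(G) = (-1 + G)/((2*G)) = (-1 + G)*(1/(2*G)) = (-1 + G)/(2*G))
D(z, R) = (¾ + z)/(R + 17*z) (D(z, R) = (z + (½)*(-1 - 2)/(-2))/(R + 17*z) = (z + (½)*(-½)*(-3))/(R + 17*z) = (z + ¾)/(R + 17*z) = (¾ + z)/(R + 17*z))
U(K) = 15 - 3*K (U(K) = -3*(-5 + K) = 15 - 3*K)
(93 + D(17, 12)) + U(-14) = (93 + (¾ + 17)/(12 + 17*17)) + (15 - 3*(-14)) = (93 + (71/4)/(12 + 289)) + (15 + 42) = (93 + (71/4)/301) + 57 = (93 + (1/301)*(71/4)) + 57 = (93 + 71/1204) + 57 = 112043/1204 + 57 = 180671/1204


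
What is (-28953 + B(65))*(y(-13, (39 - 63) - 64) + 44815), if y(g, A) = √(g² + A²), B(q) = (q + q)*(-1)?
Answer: -1303354645 - 29083*√7913 ≈ -1.3059e+9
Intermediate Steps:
B(q) = -2*q (B(q) = (2*q)*(-1) = -2*q)
y(g, A) = √(A² + g²)
(-28953 + B(65))*(y(-13, (39 - 63) - 64) + 44815) = (-28953 - 2*65)*(√(((39 - 63) - 64)² + (-13)²) + 44815) = (-28953 - 130)*(√((-24 - 64)² + 169) + 44815) = -29083*(√((-88)² + 169) + 44815) = -29083*(√(7744 + 169) + 44815) = -29083*(√7913 + 44815) = -29083*(44815 + √7913) = -1303354645 - 29083*√7913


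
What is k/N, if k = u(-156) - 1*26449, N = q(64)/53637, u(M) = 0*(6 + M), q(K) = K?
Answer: -1418645013/64 ≈ -2.2166e+7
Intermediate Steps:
u(M) = 0
N = 64/53637 ≈ 0.0011932
k = -26449 (k = 0 - 1*26449 = 0 - 26449 = -26449)
k/N = -26449/64/53637 = -26449*53637/64 = -1418645013/64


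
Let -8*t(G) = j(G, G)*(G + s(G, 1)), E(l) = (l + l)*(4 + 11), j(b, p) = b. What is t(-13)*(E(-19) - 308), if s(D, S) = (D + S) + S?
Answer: 34242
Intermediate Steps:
s(D, S) = D + 2*S
E(l) = 30*l (E(l) = (2*l)*15 = 30*l)
t(G) = -G*(2 + 2*G)/8 (t(G) = -G*(G + (G + 2*1))/8 = -G*(G + (G + 2))/8 = -G*(G + (2 + G))/8 = -G*(2 + 2*G)/8)
t(-13)*(E(-19) - 308) = (-¼*(-13)*(1 - 13))*(30*(-19) - 308) = (-¼*(-13)*(-12))*(-570 - 308) = -39*(-878) = 34242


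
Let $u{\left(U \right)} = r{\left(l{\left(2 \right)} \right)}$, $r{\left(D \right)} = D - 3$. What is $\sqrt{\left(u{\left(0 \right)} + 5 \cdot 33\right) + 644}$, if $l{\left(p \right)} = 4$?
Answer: $9 \sqrt{10} \approx 28.461$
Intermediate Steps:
$r{\left(D \right)} = -3 + D$
$u{\left(U \right)} = 1$ ($u{\left(U \right)} = -3 + 4 = 1$)
$\sqrt{\left(u{\left(0 \right)} + 5 \cdot 33\right) + 644} = \sqrt{\left(1 + 5 \cdot 33\right) + 644} = \sqrt{\left(1 + 165\right) + 644} = \sqrt{166 + 644} = \sqrt{810} = 9 \sqrt{10}$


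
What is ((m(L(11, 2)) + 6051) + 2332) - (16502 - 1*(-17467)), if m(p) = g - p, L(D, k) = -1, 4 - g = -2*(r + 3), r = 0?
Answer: -25575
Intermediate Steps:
g = 10 (g = 4 - (-2)*(0 + 3) = 4 - (-2)*3 = 4 - 1*(-6) = 4 + 6 = 10)
m(p) = 10 - p
((m(L(11, 2)) + 6051) + 2332) - (16502 - 1*(-17467)) = (((10 - 1*(-1)) + 6051) + 2332) - (16502 - 1*(-17467)) = (((10 + 1) + 6051) + 2332) - (16502 + 17467) = ((11 + 6051) + 2332) - 1*33969 = (6062 + 2332) - 33969 = 8394 - 33969 = -25575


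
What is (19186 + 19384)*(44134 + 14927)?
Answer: 2277982770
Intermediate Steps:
(19186 + 19384)*(44134 + 14927) = 38570*59061 = 2277982770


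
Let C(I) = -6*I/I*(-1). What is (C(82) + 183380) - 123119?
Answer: 60267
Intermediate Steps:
C(I) = 6 (C(I) = -6*1*(-1) = -6*(-1) = 6)
(C(82) + 183380) - 123119 = (6 + 183380) - 123119 = 183386 - 123119 = 60267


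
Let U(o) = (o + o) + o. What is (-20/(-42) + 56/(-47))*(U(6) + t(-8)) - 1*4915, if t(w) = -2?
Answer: -4862401/987 ≈ -4926.4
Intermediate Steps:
U(o) = 3*o (U(o) = 2*o + o = 3*o)
(-20/(-42) + 56/(-47))*(U(6) + t(-8)) - 1*4915 = (-20/(-42) + 56/(-47))*(3*6 - 2) - 1*4915 = (-20*(-1/42) + 56*(-1/47))*(18 - 2) - 4915 = (10/21 - 56/47)*16 - 4915 = -706/987*16 - 4915 = -11296/987 - 4915 = -4862401/987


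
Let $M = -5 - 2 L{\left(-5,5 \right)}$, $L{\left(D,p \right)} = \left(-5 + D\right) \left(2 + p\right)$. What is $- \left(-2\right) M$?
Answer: $270$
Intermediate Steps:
$M = 135$ ($M = -5 - 2 \left(-10 - 25 + 2 \left(-5\right) - 25\right) = -5 - 2 \left(-10 - 25 - 10 - 25\right) = -5 - -140 = -5 + 140 = 135$)
$- \left(-2\right) M = - \left(-2\right) 135 = \left(-1\right) \left(-270\right) = 270$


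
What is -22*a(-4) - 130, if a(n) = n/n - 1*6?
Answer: -20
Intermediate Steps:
a(n) = -5 (a(n) = 1 - 6 = -5)
-22*a(-4) - 130 = -22*(-5) - 130 = 110 - 130 = -20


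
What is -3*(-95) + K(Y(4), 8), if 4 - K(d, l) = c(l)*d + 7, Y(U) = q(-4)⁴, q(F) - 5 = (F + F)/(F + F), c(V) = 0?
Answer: 282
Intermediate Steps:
q(F) = 6 (q(F) = 5 + (F + F)/(F + F) = 5 + (2*F)/((2*F)) = 5 + (2*F)*(1/(2*F)) = 5 + 1 = 6)
Y(U) = 1296 (Y(U) = 6⁴ = 1296)
K(d, l) = -3 (K(d, l) = 4 - (0*d + 7) = 4 - (0 + 7) = 4 - 1*7 = 4 - 7 = -3)
-3*(-95) + K(Y(4), 8) = -3*(-95) - 3 = 285 - 3 = 282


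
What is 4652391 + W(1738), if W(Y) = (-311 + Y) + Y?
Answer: 4655556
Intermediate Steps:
W(Y) = -311 + 2*Y
4652391 + W(1738) = 4652391 + (-311 + 2*1738) = 4652391 + (-311 + 3476) = 4652391 + 3165 = 4655556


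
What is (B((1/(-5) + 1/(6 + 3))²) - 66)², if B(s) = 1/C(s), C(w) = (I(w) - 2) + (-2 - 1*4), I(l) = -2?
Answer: 436921/100 ≈ 4369.2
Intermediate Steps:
C(w) = -10 (C(w) = (-2 - 2) + (-2 - 1*4) = -4 + (-2 - 4) = -4 - 6 = -10)
B(s) = -⅒ (B(s) = 1/(-10) = -⅒)
(B((1/(-5) + 1/(6 + 3))²) - 66)² = (-⅒ - 66)² = (-661/10)² = 436921/100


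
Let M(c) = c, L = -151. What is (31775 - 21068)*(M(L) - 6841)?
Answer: -74863344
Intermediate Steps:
(31775 - 21068)*(M(L) - 6841) = (31775 - 21068)*(-151 - 6841) = 10707*(-6992) = -74863344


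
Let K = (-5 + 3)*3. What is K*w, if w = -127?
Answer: 762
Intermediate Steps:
K = -6 (K = -2*3 = -6)
K*w = -6*(-127) = 762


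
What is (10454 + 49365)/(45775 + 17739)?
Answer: 59819/63514 ≈ 0.94182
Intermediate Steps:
(10454 + 49365)/(45775 + 17739) = 59819/63514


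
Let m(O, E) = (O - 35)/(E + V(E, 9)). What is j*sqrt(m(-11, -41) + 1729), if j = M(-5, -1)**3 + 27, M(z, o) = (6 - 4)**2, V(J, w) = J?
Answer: 1456*sqrt(11357)/41 ≈ 3784.5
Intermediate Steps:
m(O, E) = (-35 + O)/(2*E) (m(O, E) = (O - 35)/(E + E) = (-35 + O)/((2*E)) = (-35 + O)*(1/(2*E)) = (-35 + O)/(2*E))
M(z, o) = 4 (M(z, o) = 2**2 = 4)
j = 91 (j = 4**3 + 27 = 64 + 27 = 91)
j*sqrt(m(-11, -41) + 1729) = 91*sqrt((1/2)*(-35 - 11)/(-41) + 1729) = 91*sqrt((1/2)*(-1/41)*(-46) + 1729) = 91*sqrt(23/41 + 1729) = 91*sqrt(70912/41) = 91*(16*sqrt(11357)/41) = 1456*sqrt(11357)/41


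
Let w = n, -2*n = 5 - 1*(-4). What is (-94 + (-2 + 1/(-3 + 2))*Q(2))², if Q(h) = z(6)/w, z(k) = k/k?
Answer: 78400/9 ≈ 8711.1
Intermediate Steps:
n = -9/2 (n = -(5 - 1*(-4))/2 = -(5 + 4)/2 = -½*9 = -9/2 ≈ -4.5000)
w = -9/2 ≈ -4.5000
z(k) = 1
Q(h) = -2/9 (Q(h) = 1/(-9/2) = 1*(-2/9) = -2/9)
(-94 + (-2 + 1/(-3 + 2))*Q(2))² = (-94 + (-2 + 1/(-3 + 2))*(-2/9))² = (-94 + (-2 + 1/(-1))*(-2/9))² = (-94 + (-2 - 1)*(-2/9))² = (-94 - 3*(-2/9))² = (-94 + ⅔)² = (-280/3)² = 78400/9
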